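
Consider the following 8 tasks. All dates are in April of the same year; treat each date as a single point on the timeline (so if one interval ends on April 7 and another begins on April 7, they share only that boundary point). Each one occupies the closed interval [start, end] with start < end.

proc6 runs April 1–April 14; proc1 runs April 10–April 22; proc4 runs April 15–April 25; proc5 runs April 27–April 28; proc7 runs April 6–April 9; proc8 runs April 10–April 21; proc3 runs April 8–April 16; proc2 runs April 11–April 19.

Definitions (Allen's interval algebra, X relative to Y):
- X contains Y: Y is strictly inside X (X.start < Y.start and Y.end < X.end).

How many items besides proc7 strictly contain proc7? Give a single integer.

Target proc7 = [April 6, April 9].
proc1 [April 10, April 22] → after → no.
proc2 [April 11, April 19] → after → no.
proc3 [April 8, April 16] → overlapped-by → no.
proc4 [April 15, April 25] → after → no.
proc5 [April 27, April 28] → after → no.
proc6 [April 1, April 14] → contains → counts.
proc8 [April 10, April 21] → after → no.
Total: 1.

1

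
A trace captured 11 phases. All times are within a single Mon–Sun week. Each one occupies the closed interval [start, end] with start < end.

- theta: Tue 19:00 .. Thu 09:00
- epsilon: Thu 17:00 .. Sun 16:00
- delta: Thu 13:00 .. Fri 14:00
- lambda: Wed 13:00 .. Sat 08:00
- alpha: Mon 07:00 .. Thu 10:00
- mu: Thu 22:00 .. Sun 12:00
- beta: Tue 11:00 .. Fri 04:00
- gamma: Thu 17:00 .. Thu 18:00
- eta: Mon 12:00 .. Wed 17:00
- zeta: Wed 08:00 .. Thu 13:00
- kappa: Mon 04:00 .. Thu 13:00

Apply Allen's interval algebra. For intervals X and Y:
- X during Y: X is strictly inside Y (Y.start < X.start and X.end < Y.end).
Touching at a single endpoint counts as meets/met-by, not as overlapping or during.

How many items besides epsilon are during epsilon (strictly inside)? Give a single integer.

1

Target epsilon = [Thu 17:00, Sun 16:00].
alpha [Mon 07:00, Thu 10:00] → before → no.
beta [Tue 11:00, Fri 04:00] → overlaps → no.
delta [Thu 13:00, Fri 14:00] → overlaps → no.
eta [Mon 12:00, Wed 17:00] → before → no.
gamma [Thu 17:00, Thu 18:00] → starts → no.
kappa [Mon 04:00, Thu 13:00] → before → no.
lambda [Wed 13:00, Sat 08:00] → overlaps → no.
mu [Thu 22:00, Sun 12:00] → during → counts.
theta [Tue 19:00, Thu 09:00] → before → no.
zeta [Wed 08:00, Thu 13:00] → before → no.
Total: 1.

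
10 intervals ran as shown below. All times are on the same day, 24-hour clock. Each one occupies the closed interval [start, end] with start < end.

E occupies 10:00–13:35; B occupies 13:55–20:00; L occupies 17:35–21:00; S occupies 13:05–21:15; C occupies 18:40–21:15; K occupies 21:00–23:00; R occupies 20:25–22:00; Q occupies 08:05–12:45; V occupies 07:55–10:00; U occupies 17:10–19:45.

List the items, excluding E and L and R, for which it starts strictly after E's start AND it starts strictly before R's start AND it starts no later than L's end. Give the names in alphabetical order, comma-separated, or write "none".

B, C, S, U

Conditions: its start is strictly after E's start (X.start > 10:00) AND its start is strictly before R's start (X.start < 20:25) AND its start is no later than L's end (X.start <= 21:00).
B: start 13:55 > 10:00? ✓; start 13:55 < 20:25? ✓; start 13:55 <= 21:00? ✓ → yes.
C: start 18:40 > 10:00? ✓; start 18:40 < 20:25? ✓; start 18:40 <= 21:00? ✓ → yes.
K: start 21:00 > 10:00? ✓; start 21:00 < 20:25? ✗; start 21:00 <= 21:00? ✓ → no.
Q: start 08:05 > 10:00? ✗; start 08:05 < 20:25? ✓; start 08:05 <= 21:00? ✓ → no.
S: start 13:05 > 10:00? ✓; start 13:05 < 20:25? ✓; start 13:05 <= 21:00? ✓ → yes.
U: start 17:10 > 10:00? ✓; start 17:10 < 20:25? ✓; start 17:10 <= 21:00? ✓ → yes.
V: start 07:55 > 10:00? ✗; start 07:55 < 20:25? ✓; start 07:55 <= 21:00? ✓ → no.
Result: B, C, S, U.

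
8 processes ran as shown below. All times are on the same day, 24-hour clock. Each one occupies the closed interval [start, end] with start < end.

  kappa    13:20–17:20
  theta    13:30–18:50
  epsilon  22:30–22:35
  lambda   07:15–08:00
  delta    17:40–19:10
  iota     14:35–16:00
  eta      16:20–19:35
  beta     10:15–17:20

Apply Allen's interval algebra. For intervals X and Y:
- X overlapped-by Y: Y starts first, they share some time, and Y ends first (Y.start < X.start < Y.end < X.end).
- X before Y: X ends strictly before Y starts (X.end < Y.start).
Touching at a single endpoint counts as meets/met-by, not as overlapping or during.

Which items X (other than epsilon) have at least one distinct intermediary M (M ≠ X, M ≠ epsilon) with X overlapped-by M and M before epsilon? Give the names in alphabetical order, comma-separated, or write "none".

Target epsilon = [22:30, 22:35].
Intermediaries M with M before epsilon: beta, delta, eta, iota, kappa, lambda, theta.
Via beta — items with X overlapped-by beta: eta, theta.
Via delta — items with X overlapped-by delta: none.
Via eta — items with X overlapped-by eta: none.
Via iota — items with X overlapped-by iota: none.
Via kappa — items with X overlapped-by kappa: eta, theta.
Via lambda — items with X overlapped-by lambda: none.
Via theta — items with X overlapped-by theta: delta, eta.
Union: delta, eta, theta.

delta, eta, theta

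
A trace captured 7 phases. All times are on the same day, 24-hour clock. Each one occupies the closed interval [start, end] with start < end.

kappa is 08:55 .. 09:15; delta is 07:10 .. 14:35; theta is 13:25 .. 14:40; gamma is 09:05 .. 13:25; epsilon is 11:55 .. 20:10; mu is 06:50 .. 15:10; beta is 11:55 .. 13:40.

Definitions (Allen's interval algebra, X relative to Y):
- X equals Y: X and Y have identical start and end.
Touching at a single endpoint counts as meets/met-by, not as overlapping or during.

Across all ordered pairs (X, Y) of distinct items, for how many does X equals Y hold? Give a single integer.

Checking all 42 ordered pairs for relation 'equals'; matching pairs in alphabetical order:
No pair satisfies it.
Count: 0.

0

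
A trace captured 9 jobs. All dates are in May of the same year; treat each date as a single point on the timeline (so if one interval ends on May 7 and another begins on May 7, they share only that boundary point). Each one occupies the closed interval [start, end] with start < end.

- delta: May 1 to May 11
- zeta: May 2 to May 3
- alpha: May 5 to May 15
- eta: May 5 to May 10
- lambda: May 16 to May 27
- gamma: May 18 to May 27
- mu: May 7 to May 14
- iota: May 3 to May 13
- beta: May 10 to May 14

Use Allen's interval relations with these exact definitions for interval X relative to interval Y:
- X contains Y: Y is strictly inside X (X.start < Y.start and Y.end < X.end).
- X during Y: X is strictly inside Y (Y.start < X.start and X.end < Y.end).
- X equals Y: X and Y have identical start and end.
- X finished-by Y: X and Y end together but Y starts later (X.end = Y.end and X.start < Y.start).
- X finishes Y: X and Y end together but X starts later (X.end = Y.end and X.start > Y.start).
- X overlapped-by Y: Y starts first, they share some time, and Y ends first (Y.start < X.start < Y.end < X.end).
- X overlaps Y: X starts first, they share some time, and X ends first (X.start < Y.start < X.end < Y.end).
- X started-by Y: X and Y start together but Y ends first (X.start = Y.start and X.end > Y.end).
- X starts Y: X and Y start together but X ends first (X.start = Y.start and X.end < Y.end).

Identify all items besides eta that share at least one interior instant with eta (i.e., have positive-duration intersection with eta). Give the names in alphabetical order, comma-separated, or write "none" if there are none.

alpha, delta, iota, mu

Target eta = [May 5, May 10].
alpha [May 5, May 15] → started-by → yes.
beta [May 10, May 14] → met-by → no.
delta [May 1, May 11] → contains → yes.
gamma [May 18, May 27] → after → no.
iota [May 3, May 13] → contains → yes.
lambda [May 16, May 27] → after → no.
mu [May 7, May 14] → overlapped-by → yes.
zeta [May 2, May 3] → before → no.
Result: alpha, delta, iota, mu.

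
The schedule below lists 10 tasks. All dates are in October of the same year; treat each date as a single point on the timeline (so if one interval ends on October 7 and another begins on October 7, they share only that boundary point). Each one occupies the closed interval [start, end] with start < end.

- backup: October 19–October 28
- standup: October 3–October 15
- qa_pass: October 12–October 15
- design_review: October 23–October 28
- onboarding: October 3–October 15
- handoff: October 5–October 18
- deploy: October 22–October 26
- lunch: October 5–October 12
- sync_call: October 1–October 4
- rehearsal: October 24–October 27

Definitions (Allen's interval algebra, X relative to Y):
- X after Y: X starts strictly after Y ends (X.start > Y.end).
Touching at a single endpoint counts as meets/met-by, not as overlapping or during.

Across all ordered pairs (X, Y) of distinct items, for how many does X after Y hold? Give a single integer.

Checking all 90 ordered pairs for relation 'after'; matching pairs in alphabetical order:
(backup, handoff): backup after handoff ✓
(backup, lunch): backup after lunch ✓
(backup, onboarding): backup after onboarding ✓
(backup, qa_pass): backup after qa_pass ✓
(backup, standup): backup after standup ✓
(backup, sync_call): backup after sync_call ✓
(deploy, handoff): deploy after handoff ✓
(deploy, lunch): deploy after lunch ✓
(deploy, onboarding): deploy after onboarding ✓
(deploy, qa_pass): deploy after qa_pass ✓
(deploy, standup): deploy after standup ✓
(deploy, sync_call): deploy after sync_call ✓
(design_review, handoff): design_review after handoff ✓
(design_review, lunch): design_review after lunch ✓
(design_review, onboarding): design_review after onboarding ✓
(design_review, qa_pass): design_review after qa_pass ✓
(design_review, standup): design_review after standup ✓
(design_review, sync_call): design_review after sync_call ✓
(handoff, sync_call): handoff after sync_call ✓
(lunch, sync_call): lunch after sync_call ✓
(qa_pass, sync_call): qa_pass after sync_call ✓
(rehearsal, handoff): rehearsal after handoff ✓
(rehearsal, lunch): rehearsal after lunch ✓
(rehearsal, onboarding): rehearsal after onboarding ✓
... plus 3 further pairs not listed.
Count: 27.

27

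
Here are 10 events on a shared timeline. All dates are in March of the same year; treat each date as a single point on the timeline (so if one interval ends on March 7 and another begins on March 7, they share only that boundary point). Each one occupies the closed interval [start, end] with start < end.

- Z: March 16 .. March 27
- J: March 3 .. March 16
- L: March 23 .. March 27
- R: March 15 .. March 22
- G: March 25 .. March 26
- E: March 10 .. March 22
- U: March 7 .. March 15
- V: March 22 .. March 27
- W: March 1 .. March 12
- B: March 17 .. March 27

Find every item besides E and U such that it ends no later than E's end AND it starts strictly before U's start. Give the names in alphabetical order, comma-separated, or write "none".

J, W

Conditions: its end is no later than E's end (X.end <= March 22) AND its start is strictly before U's start (X.start < March 7).
B: end March 27 <= March 22? ✗; start March 17 < March 7? ✗ → no.
G: end March 26 <= March 22? ✗; start March 25 < March 7? ✗ → no.
J: end March 16 <= March 22? ✓; start March 3 < March 7? ✓ → yes.
L: end March 27 <= March 22? ✗; start March 23 < March 7? ✗ → no.
R: end March 22 <= March 22? ✓; start March 15 < March 7? ✗ → no.
V: end March 27 <= March 22? ✗; start March 22 < March 7? ✗ → no.
W: end March 12 <= March 22? ✓; start March 1 < March 7? ✓ → yes.
Z: end March 27 <= March 22? ✗; start March 16 < March 7? ✗ → no.
Result: J, W.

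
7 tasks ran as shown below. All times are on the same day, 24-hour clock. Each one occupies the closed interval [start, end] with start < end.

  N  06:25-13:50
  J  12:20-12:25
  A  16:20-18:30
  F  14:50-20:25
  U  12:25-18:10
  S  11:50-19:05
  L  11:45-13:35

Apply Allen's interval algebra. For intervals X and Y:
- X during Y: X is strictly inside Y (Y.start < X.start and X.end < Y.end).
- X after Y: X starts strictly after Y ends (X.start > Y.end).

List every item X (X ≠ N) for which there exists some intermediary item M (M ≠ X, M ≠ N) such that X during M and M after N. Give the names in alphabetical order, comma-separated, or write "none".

Target N = [06:25, 13:50].
Intermediaries M with M after N: A, F.
Via A — items with X during A: none.
Via F — items with X during F: A.
Union: A.

A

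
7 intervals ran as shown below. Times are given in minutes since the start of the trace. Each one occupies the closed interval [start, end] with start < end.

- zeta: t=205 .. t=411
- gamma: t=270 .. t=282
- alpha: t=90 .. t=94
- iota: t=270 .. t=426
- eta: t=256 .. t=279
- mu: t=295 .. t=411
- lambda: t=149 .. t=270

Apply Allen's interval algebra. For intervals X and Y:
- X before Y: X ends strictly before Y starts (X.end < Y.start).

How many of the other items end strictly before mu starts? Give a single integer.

4

Target mu = [t=295, t=411].
alpha [t=90, t=94] → before → counts.
eta [t=256, t=279] → before → counts.
gamma [t=270, t=282] → before → counts.
iota [t=270, t=426] → contains → no.
lambda [t=149, t=270] → before → counts.
zeta [t=205, t=411] → finished-by → no.
Total: 4.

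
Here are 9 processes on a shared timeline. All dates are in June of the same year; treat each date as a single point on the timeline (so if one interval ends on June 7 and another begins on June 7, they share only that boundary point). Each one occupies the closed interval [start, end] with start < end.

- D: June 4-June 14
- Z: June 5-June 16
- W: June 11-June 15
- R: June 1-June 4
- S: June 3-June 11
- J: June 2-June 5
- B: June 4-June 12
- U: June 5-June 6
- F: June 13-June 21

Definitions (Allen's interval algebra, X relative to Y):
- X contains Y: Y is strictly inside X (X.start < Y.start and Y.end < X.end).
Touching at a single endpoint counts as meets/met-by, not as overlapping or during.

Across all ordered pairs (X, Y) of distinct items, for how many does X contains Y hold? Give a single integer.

Checking all 72 ordered pairs for relation 'contains'; matching pairs in alphabetical order:
(B, U): B contains U ✓
(D, U): D contains U ✓
(S, U): S contains U ✓
(Z, W): Z contains W ✓
Count: 4.

4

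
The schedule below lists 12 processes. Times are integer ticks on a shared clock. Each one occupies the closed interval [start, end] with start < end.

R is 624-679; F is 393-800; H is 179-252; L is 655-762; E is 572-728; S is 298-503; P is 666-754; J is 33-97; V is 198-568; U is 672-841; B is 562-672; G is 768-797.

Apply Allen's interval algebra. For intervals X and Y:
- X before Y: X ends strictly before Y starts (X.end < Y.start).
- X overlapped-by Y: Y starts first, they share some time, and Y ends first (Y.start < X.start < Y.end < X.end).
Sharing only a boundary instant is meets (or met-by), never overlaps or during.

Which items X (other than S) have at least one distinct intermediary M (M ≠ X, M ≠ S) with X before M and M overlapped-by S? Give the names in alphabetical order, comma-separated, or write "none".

H, J

Target S = [298, 503].
Intermediaries M with M overlapped-by S: F.
Via F — items with X before F: H, J.
Union: H, J.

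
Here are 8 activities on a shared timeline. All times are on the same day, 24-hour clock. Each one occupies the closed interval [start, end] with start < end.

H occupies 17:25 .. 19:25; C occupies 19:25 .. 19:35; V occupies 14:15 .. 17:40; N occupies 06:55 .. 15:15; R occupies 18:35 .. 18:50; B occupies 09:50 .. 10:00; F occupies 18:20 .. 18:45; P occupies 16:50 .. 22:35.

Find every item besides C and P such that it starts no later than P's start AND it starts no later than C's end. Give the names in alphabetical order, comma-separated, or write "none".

B, N, V

Conditions: its start is no later than P's start (X.start <= 16:50) AND its start is no later than C's end (X.start <= 19:35).
B: start 09:50 <= 16:50? ✓; start 09:50 <= 19:35? ✓ → yes.
F: start 18:20 <= 16:50? ✗; start 18:20 <= 19:35? ✓ → no.
H: start 17:25 <= 16:50? ✗; start 17:25 <= 19:35? ✓ → no.
N: start 06:55 <= 16:50? ✓; start 06:55 <= 19:35? ✓ → yes.
R: start 18:35 <= 16:50? ✗; start 18:35 <= 19:35? ✓ → no.
V: start 14:15 <= 16:50? ✓; start 14:15 <= 19:35? ✓ → yes.
Result: B, N, V.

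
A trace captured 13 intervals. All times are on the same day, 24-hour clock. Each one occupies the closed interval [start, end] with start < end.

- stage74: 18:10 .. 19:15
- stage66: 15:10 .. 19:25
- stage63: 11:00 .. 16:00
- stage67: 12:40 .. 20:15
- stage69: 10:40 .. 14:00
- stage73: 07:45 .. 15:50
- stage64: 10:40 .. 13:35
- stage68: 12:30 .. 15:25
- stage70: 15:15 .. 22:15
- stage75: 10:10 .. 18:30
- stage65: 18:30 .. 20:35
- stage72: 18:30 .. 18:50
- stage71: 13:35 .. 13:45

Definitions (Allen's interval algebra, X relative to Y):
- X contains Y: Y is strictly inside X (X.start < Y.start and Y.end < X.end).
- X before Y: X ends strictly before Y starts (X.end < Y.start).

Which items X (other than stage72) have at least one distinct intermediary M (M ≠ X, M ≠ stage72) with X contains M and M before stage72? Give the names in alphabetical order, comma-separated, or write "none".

stage63, stage67, stage68, stage69, stage73, stage75

Target stage72 = [18:30, 18:50].
Intermediaries M with M before stage72: stage63, stage64, stage68, stage69, stage71, stage73.
Via stage63 — items with X contains stage63: stage75.
Via stage64 — items with X contains stage64: stage73, stage75.
Via stage68 — items with X contains stage68: stage63, stage73, stage75.
Via stage69 — items with X contains stage69: stage73, stage75.
Via stage71 — items with X contains stage71: stage63, stage67, stage68, stage69, stage73, stage75.
Via stage73 — items with X contains stage73: none.
Union: stage63, stage67, stage68, stage69, stage73, stage75.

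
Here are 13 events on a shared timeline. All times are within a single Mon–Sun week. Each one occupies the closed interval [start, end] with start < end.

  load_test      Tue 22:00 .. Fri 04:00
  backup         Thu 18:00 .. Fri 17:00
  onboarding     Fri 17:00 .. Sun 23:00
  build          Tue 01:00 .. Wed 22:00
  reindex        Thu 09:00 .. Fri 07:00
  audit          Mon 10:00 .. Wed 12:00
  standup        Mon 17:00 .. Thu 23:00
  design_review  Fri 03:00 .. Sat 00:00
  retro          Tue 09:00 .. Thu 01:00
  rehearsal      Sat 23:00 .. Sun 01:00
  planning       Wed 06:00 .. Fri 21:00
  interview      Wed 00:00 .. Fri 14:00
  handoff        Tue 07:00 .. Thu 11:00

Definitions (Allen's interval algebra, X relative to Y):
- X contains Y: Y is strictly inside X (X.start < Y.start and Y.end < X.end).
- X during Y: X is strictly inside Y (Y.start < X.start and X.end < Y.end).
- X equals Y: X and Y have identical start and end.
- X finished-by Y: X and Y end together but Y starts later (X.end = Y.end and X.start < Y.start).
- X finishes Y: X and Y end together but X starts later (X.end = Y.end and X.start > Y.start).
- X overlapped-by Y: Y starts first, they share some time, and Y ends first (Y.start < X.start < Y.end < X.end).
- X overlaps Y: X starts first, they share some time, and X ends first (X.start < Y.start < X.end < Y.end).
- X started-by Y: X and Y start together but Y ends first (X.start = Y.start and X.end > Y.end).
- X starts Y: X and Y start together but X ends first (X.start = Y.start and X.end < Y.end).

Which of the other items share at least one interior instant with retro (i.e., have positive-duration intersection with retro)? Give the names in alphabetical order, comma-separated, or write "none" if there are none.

Target retro = [Tue 09:00, Thu 01:00].
audit [Mon 10:00, Wed 12:00] → overlaps → yes.
backup [Thu 18:00, Fri 17:00] → after → no.
build [Tue 01:00, Wed 22:00] → overlaps → yes.
design_review [Fri 03:00, Sat 00:00] → after → no.
handoff [Tue 07:00, Thu 11:00] → contains → yes.
interview [Wed 00:00, Fri 14:00] → overlapped-by → yes.
load_test [Tue 22:00, Fri 04:00] → overlapped-by → yes.
onboarding [Fri 17:00, Sun 23:00] → after → no.
planning [Wed 06:00, Fri 21:00] → overlapped-by → yes.
rehearsal [Sat 23:00, Sun 01:00] → after → no.
reindex [Thu 09:00, Fri 07:00] → after → no.
standup [Mon 17:00, Thu 23:00] → contains → yes.
Result: audit, build, handoff, interview, load_test, planning, standup.

audit, build, handoff, interview, load_test, planning, standup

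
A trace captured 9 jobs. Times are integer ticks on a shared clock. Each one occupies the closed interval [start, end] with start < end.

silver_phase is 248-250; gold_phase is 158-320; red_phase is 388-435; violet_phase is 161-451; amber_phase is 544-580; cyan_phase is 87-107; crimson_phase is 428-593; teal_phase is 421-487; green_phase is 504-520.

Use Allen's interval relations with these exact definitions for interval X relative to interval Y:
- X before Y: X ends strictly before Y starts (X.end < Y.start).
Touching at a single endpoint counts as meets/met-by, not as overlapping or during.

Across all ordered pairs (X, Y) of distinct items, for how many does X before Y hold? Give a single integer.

Checking all 72 ordered pairs for relation 'before'; matching pairs in alphabetical order:
(cyan_phase, amber_phase): cyan_phase before amber_phase ✓
(cyan_phase, crimson_phase): cyan_phase before crimson_phase ✓
(cyan_phase, gold_phase): cyan_phase before gold_phase ✓
(cyan_phase, green_phase): cyan_phase before green_phase ✓
(cyan_phase, red_phase): cyan_phase before red_phase ✓
(cyan_phase, silver_phase): cyan_phase before silver_phase ✓
(cyan_phase, teal_phase): cyan_phase before teal_phase ✓
(cyan_phase, violet_phase): cyan_phase before violet_phase ✓
(gold_phase, amber_phase): gold_phase before amber_phase ✓
(gold_phase, crimson_phase): gold_phase before crimson_phase ✓
(gold_phase, green_phase): gold_phase before green_phase ✓
(gold_phase, red_phase): gold_phase before red_phase ✓
(gold_phase, teal_phase): gold_phase before teal_phase ✓
(green_phase, amber_phase): green_phase before amber_phase ✓
(red_phase, amber_phase): red_phase before amber_phase ✓
(red_phase, green_phase): red_phase before green_phase ✓
(silver_phase, amber_phase): silver_phase before amber_phase ✓
(silver_phase, crimson_phase): silver_phase before crimson_phase ✓
(silver_phase, green_phase): silver_phase before green_phase ✓
(silver_phase, red_phase): silver_phase before red_phase ✓
(silver_phase, teal_phase): silver_phase before teal_phase ✓
(teal_phase, amber_phase): teal_phase before amber_phase ✓
(teal_phase, green_phase): teal_phase before green_phase ✓
(violet_phase, amber_phase): violet_phase before amber_phase ✓
... plus 1 further pairs not listed.
Count: 25.

25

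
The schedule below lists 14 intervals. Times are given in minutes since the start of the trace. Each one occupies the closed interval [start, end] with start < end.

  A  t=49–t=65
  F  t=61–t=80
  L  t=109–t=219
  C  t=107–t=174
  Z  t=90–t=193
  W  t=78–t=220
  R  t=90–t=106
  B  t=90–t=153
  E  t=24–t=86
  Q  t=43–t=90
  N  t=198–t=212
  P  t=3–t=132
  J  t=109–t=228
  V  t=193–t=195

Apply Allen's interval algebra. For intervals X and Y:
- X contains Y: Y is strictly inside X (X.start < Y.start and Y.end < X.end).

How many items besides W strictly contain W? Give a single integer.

Target W = [t=78, t=220].
A [t=49, t=65] → before → no.
B [t=90, t=153] → during → no.
C [t=107, t=174] → during → no.
E [t=24, t=86] → overlaps → no.
F [t=61, t=80] → overlaps → no.
J [t=109, t=228] → overlapped-by → no.
L [t=109, t=219] → during → no.
N [t=198, t=212] → during → no.
P [t=3, t=132] → overlaps → no.
Q [t=43, t=90] → overlaps → no.
R [t=90, t=106] → during → no.
V [t=193, t=195] → during → no.
Z [t=90, t=193] → during → no.
Total: 0.

0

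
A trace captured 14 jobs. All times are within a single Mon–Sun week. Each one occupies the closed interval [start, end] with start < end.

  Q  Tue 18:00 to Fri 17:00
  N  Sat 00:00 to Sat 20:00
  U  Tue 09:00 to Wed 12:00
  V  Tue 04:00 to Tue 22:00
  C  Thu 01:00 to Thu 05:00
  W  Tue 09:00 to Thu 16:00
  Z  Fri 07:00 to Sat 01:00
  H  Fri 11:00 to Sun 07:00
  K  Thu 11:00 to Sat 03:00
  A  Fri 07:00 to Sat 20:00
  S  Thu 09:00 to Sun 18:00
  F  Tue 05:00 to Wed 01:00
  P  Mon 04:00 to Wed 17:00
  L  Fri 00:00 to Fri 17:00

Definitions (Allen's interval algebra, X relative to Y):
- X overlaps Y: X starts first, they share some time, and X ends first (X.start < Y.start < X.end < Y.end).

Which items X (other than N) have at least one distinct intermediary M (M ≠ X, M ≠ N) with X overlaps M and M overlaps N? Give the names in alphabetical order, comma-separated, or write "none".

Target N = [Sat 00:00, Sat 20:00].
Intermediaries M with M overlaps N: K, Z.
Via K — items with X overlaps K: Q, W.
Via Z — items with X overlaps Z: L, Q.
Union: L, Q, W.

L, Q, W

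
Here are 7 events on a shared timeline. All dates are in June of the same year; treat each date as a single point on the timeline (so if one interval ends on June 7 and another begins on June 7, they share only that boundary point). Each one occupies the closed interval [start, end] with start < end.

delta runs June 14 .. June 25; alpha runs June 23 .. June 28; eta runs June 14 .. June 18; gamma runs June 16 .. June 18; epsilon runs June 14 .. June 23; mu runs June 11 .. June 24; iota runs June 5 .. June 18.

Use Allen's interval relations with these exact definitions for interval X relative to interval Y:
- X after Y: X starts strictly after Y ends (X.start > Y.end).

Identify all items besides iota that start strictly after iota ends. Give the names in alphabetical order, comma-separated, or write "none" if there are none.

Target iota = [June 5, June 18].
alpha [June 23, June 28] → after → yes.
delta [June 14, June 25] → overlapped-by → no.
epsilon [June 14, June 23] → overlapped-by → no.
eta [June 14, June 18] → finishes → no.
gamma [June 16, June 18] → finishes → no.
mu [June 11, June 24] → overlapped-by → no.
Result: alpha.

alpha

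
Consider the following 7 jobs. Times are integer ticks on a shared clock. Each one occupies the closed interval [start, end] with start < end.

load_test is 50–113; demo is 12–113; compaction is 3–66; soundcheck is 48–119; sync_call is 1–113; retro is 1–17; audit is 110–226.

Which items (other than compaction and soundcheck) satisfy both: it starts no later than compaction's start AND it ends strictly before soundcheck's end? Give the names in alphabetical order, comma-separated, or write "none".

retro, sync_call

Conditions: its start is no later than compaction's start (X.start <= 3) AND its end is strictly before soundcheck's end (X.end < 119).
audit: start 110 <= 3? ✗; end 226 < 119? ✗ → no.
demo: start 12 <= 3? ✗; end 113 < 119? ✓ → no.
load_test: start 50 <= 3? ✗; end 113 < 119? ✓ → no.
retro: start 1 <= 3? ✓; end 17 < 119? ✓ → yes.
sync_call: start 1 <= 3? ✓; end 113 < 119? ✓ → yes.
Result: retro, sync_call.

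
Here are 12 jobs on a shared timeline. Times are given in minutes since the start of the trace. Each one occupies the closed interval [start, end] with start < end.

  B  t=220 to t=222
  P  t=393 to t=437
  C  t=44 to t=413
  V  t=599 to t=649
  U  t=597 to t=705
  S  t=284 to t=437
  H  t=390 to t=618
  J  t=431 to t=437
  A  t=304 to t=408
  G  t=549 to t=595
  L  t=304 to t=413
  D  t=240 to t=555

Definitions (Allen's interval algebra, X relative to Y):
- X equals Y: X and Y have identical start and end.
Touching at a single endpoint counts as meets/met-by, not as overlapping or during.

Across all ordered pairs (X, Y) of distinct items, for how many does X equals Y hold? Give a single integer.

0

Checking all 132 ordered pairs for relation 'equals'; matching pairs in alphabetical order:
No pair satisfies it.
Count: 0.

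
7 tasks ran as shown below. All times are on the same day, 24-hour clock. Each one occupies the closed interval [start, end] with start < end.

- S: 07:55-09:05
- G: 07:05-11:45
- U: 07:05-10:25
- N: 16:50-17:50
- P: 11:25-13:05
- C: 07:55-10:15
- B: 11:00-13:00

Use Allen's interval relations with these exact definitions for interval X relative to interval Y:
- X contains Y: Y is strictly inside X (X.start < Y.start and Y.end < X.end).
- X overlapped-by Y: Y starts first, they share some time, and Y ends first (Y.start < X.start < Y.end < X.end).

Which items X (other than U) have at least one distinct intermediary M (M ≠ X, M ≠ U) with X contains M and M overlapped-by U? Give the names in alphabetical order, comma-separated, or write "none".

Target U = [07:05, 10:25].
Intermediaries M with M overlapped-by U: none.
Union: none.

none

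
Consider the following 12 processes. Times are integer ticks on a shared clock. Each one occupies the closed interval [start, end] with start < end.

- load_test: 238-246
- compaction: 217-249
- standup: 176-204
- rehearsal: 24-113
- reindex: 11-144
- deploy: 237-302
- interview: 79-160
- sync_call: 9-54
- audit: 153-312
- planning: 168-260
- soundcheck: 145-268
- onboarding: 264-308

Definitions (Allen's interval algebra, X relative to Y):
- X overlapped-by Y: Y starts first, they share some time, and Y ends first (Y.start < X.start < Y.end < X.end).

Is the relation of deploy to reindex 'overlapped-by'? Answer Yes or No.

No

deploy = [237, 302], reindex = [11, 144].
Actual relation of deploy to reindex: after.
Asked whether 'overlapped-by' holds → No.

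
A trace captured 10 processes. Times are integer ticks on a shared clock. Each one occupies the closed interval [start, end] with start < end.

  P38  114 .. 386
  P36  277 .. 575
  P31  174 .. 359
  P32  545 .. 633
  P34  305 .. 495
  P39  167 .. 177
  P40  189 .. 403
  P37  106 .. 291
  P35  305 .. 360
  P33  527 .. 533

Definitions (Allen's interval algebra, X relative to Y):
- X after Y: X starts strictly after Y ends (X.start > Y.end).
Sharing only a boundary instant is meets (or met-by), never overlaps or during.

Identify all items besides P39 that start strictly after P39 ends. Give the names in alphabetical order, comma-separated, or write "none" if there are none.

Target P39 = [167, 177].
P31 [174, 359] → overlapped-by → no.
P32 [545, 633] → after → yes.
P33 [527, 533] → after → yes.
P34 [305, 495] → after → yes.
P35 [305, 360] → after → yes.
P36 [277, 575] → after → yes.
P37 [106, 291] → contains → no.
P38 [114, 386] → contains → no.
P40 [189, 403] → after → yes.
Result: P32, P33, P34, P35, P36, P40.

P32, P33, P34, P35, P36, P40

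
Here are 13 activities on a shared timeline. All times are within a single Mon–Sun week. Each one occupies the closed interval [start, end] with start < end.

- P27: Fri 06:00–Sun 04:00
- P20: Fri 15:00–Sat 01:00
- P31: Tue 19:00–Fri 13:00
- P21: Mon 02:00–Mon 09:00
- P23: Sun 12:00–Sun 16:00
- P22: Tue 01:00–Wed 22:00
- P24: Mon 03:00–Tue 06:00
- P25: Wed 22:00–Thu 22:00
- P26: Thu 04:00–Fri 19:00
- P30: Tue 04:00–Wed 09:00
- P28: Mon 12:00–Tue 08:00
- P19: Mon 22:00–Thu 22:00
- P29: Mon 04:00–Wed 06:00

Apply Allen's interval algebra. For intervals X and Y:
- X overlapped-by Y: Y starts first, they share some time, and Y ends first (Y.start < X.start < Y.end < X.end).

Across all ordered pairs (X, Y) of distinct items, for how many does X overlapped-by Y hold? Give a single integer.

Checking all 156 ordered pairs for relation 'overlapped-by'; matching pairs in alphabetical order:
(P19, P24): P19 overlapped-by P24 ✓
(P19, P28): P19 overlapped-by P28 ✓
(P19, P29): P19 overlapped-by P29 ✓
(P20, P26): P20 overlapped-by P26 ✓
(P22, P24): P22 overlapped-by P24 ✓
(P22, P28): P22 overlapped-by P28 ✓
(P22, P29): P22 overlapped-by P29 ✓
(P24, P21): P24 overlapped-by P21 ✓
(P26, P19): P26 overlapped-by P19 ✓
(P26, P25): P26 overlapped-by P25 ✓
(P26, P31): P26 overlapped-by P31 ✓
(P27, P26): P27 overlapped-by P26 ✓
(P27, P31): P27 overlapped-by P31 ✓
(P28, P24): P28 overlapped-by P24 ✓
(P29, P21): P29 overlapped-by P21 ✓
(P29, P24): P29 overlapped-by P24 ✓
(P30, P24): P30 overlapped-by P24 ✓
(P30, P28): P30 overlapped-by P28 ✓
(P30, P29): P30 overlapped-by P29 ✓
(P31, P19): P31 overlapped-by P19 ✓
(P31, P22): P31 overlapped-by P22 ✓
(P31, P29): P31 overlapped-by P29 ✓
(P31, P30): P31 overlapped-by P30 ✓
Count: 23.

23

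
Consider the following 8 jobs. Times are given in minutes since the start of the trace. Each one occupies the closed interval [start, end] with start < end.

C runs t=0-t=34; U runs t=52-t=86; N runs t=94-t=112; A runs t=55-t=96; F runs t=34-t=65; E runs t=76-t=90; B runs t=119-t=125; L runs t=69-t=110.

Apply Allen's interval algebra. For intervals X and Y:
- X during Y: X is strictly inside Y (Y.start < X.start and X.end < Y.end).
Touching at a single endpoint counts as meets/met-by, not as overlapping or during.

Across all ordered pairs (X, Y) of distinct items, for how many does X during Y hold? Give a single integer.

2

Checking all 56 ordered pairs for relation 'during'; matching pairs in alphabetical order:
(E, A): E during A ✓
(E, L): E during L ✓
Count: 2.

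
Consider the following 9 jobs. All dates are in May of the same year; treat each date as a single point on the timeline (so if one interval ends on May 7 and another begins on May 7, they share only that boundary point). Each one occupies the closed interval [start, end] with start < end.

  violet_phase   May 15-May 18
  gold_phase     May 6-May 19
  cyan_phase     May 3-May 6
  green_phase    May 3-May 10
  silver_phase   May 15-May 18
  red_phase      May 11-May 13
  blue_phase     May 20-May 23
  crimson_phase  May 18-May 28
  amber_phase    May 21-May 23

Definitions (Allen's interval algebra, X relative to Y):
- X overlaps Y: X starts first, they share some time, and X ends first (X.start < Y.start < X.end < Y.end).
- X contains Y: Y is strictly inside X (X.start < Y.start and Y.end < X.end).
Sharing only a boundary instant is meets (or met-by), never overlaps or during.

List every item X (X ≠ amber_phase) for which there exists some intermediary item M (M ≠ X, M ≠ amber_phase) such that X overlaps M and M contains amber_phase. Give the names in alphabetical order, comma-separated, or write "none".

gold_phase

Target amber_phase = [May 21, May 23].
Intermediaries M with M contains amber_phase: crimson_phase.
Via crimson_phase — items with X overlaps crimson_phase: gold_phase.
Union: gold_phase.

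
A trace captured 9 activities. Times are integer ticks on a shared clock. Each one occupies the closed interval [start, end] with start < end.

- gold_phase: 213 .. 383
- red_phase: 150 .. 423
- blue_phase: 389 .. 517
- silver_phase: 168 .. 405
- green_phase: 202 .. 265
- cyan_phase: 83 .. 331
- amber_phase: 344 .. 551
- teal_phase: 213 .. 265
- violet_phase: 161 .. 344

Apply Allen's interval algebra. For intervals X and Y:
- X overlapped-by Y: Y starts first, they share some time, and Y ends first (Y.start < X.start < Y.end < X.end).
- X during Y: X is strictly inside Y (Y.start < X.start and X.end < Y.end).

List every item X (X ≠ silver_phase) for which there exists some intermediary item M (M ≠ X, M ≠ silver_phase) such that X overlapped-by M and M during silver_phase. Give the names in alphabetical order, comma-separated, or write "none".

amber_phase, gold_phase

Target silver_phase = [168, 405].
Intermediaries M with M during silver_phase: gold_phase, green_phase, teal_phase.
Via gold_phase — items with X overlapped-by gold_phase: amber_phase.
Via green_phase — items with X overlapped-by green_phase: gold_phase.
Via teal_phase — items with X overlapped-by teal_phase: none.
Union: amber_phase, gold_phase.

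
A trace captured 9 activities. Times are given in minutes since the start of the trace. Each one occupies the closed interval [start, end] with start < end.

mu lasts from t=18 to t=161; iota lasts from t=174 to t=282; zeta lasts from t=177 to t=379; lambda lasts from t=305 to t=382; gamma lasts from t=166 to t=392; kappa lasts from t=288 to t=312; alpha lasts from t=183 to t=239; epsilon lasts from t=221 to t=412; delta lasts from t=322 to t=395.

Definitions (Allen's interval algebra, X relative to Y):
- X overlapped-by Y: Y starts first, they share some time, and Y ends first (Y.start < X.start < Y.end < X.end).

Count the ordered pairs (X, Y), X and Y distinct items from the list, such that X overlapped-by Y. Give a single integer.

10

Checking all 72 ordered pairs for relation 'overlapped-by'; matching pairs in alphabetical order:
(delta, gamma): delta overlapped-by gamma ✓
(delta, lambda): delta overlapped-by lambda ✓
(delta, zeta): delta overlapped-by zeta ✓
(epsilon, alpha): epsilon overlapped-by alpha ✓
(epsilon, gamma): epsilon overlapped-by gamma ✓
(epsilon, iota): epsilon overlapped-by iota ✓
(epsilon, zeta): epsilon overlapped-by zeta ✓
(lambda, kappa): lambda overlapped-by kappa ✓
(lambda, zeta): lambda overlapped-by zeta ✓
(zeta, iota): zeta overlapped-by iota ✓
Count: 10.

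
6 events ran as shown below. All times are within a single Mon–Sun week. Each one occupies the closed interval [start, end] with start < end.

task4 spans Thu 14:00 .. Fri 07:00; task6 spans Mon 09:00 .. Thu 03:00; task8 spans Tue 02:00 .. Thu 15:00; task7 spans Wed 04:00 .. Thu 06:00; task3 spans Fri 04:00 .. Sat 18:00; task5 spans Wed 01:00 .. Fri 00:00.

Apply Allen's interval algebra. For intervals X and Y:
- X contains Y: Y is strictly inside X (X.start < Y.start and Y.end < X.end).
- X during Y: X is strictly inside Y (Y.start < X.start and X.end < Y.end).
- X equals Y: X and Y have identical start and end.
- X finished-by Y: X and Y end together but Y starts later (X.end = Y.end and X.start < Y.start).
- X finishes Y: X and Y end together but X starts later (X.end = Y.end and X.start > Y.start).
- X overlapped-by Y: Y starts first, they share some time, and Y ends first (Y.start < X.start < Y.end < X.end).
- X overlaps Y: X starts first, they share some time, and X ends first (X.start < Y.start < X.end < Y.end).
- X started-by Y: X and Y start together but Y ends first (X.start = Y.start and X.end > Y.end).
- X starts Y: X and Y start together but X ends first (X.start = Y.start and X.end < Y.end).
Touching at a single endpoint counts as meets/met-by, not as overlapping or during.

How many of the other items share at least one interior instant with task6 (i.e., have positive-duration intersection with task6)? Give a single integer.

3

Target task6 = [Mon 09:00, Thu 03:00].
task3 [Fri 04:00, Sat 18:00] → after → no.
task4 [Thu 14:00, Fri 07:00] → after → no.
task5 [Wed 01:00, Fri 00:00] → overlapped-by → counts.
task7 [Wed 04:00, Thu 06:00] → overlapped-by → counts.
task8 [Tue 02:00, Thu 15:00] → overlapped-by → counts.
Total: 3.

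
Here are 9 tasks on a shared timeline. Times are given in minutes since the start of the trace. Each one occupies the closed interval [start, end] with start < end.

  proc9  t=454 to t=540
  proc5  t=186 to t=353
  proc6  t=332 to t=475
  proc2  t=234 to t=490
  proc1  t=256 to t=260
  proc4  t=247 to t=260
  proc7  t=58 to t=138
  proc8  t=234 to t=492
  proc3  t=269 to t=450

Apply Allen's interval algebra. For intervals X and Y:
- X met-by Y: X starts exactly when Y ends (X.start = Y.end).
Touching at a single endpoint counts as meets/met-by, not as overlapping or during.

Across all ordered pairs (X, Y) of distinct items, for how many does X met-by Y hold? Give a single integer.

0

Checking all 72 ordered pairs for relation 'met-by'; matching pairs in alphabetical order:
No pair satisfies it.
Count: 0.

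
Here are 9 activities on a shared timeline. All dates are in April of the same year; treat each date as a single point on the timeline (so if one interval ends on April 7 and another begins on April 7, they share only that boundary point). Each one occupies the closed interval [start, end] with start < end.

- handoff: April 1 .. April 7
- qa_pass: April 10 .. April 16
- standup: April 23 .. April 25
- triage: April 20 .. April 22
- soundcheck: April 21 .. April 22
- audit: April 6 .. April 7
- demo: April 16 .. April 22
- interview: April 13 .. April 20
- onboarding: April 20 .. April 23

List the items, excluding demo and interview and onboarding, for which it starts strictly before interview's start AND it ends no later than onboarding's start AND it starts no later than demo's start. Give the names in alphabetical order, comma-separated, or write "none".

Conditions: its start is strictly before interview's start (X.start < April 13) AND its end is no later than onboarding's start (X.end <= April 20) AND its start is no later than demo's start (X.start <= April 16).
audit: start April 6 < April 13? ✓; end April 7 <= April 20? ✓; start April 6 <= April 16? ✓ → yes.
handoff: start April 1 < April 13? ✓; end April 7 <= April 20? ✓; start April 1 <= April 16? ✓ → yes.
qa_pass: start April 10 < April 13? ✓; end April 16 <= April 20? ✓; start April 10 <= April 16? ✓ → yes.
soundcheck: start April 21 < April 13? ✗; end April 22 <= April 20? ✗; start April 21 <= April 16? ✗ → no.
standup: start April 23 < April 13? ✗; end April 25 <= April 20? ✗; start April 23 <= April 16? ✗ → no.
triage: start April 20 < April 13? ✗; end April 22 <= April 20? ✗; start April 20 <= April 16? ✗ → no.
Result: audit, handoff, qa_pass.

audit, handoff, qa_pass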